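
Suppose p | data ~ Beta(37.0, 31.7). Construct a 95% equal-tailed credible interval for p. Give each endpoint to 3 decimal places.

[0.421, 0.654]

Posterior: Beta(37.0, 31.7).
Equal-tailed 95% interval: the 0.025 and 0.975 quantiles of Beta(37.0, 31.7).
Posterior mean ≈ 0.539, SD ≈ 0.060; a Normal approximation gives roughly [0.422, 0.656].
Exact: F⁻¹(0.025) = 0.421; F⁻¹(0.975) = 0.654.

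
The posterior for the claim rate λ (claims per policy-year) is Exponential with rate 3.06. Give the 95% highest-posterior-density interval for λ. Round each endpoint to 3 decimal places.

[0.000, 0.979]

The exponential density is strictly decreasing on [0, ∞), so the HPD interval is anchored at 0: [0, q] with P(λ ≤ q) = 0.95.
q = −ln(1 − 0.95) / 3.06 = 2.9957 / 3.06 = 0.979.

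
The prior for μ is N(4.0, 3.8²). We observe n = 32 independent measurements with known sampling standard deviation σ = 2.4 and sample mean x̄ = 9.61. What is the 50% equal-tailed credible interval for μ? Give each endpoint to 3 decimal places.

[9.257, 9.825]

Posterior precision = 1/3.8² + 32/2.4² = 0.0693 + 5.5556 = 5.6248, so posterior SD = 0.4216.
Posterior mean = (4.0/3.8² + 32·9.61/2.4²) / 5.6248 = 9.5409.
Interval: 9.5409 ± 0.674 × 0.4216 → [9.257, 9.825].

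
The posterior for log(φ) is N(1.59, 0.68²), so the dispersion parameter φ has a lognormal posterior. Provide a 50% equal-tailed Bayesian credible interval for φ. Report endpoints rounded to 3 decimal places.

On the log scale the 50% interval is 1.59 ± 0.674 × 0.68 = [1.1313, 2.0487].
Exponentiate: [e^1.1313, e^2.0487] = [3.100, 7.757].

[3.100, 7.757]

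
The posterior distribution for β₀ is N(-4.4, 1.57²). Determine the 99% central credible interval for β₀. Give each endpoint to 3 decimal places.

[-8.444, -0.356]

The posterior is symmetric, so the 99% equal-tailed interval is β₀ = -4.4 ± z·1.57 with z = 2.576.
Half-width: 2.576 × 1.57 = 4.044.
-4.4 − 4.044 = -8.444; -4.4 + 4.044 = -0.356.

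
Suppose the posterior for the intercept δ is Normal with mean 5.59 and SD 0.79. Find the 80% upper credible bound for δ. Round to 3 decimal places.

Need U with P(δ ≤ U) = 0.80: U = 5.59 + z_{0.2}·0.79.
z = 0.842; U = 5.59 + 0.842 × 0.79 = 6.255.

6.255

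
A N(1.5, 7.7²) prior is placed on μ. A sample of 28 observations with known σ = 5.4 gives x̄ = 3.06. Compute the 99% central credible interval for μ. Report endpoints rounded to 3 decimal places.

Posterior precision = 1/7.7² + 28/5.4² = 0.0169 + 0.9602 = 0.9771, so posterior SD = 1.0117.
Posterior mean = (1.5/7.7² + 28·3.06/5.4²) / 0.9771 = 3.0331.
Interval: 3.0331 ± 2.576 × 1.0117 → [0.427, 5.639].

[0.427, 5.639]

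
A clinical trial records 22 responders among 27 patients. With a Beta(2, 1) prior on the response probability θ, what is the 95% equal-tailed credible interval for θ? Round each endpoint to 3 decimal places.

[0.642, 0.920]

Posterior: Beta(2+22, 1+5) = Beta(24, 6).
Equal-tailed 95% interval: the 0.025 and 0.975 quantiles of Beta(24, 6).
Posterior mean ≈ 0.800, SD ≈ 0.072; a Normal approximation gives roughly [0.659, 0.941].
Exact: F⁻¹(0.025) = 0.642; F⁻¹(0.975) = 0.920.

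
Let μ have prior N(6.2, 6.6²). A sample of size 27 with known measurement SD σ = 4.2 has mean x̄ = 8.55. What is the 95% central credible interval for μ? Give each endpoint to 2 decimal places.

[6.94, 10.09]

Posterior precision = 1/6.6² + 27/4.2² = 0.0230 + 1.5306 = 1.5536, so posterior SD = 0.8023.
Posterior mean = (6.2/6.6² + 27·8.55/4.2²) / 1.5536 = 8.5153.
Interval: 8.5153 ± 1.960 × 0.8023 → [6.94, 10.09].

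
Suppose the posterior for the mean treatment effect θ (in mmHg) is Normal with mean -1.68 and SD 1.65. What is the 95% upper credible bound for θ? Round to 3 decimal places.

1.034

Need U with P(θ ≤ U) = 0.95: U = -1.68 + z_{0.05}·1.65.
z = 1.645; U = -1.68 + 1.645 × 1.65 = 1.034.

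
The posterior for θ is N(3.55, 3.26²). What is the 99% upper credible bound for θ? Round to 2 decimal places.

Need U with P(θ ≤ U) = 0.99: U = 3.55 + z_{0.01}·3.26.
z = 2.326; U = 3.55 + 2.326 × 3.26 = 11.13.

11.13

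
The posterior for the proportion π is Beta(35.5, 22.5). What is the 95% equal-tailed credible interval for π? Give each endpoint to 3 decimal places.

Posterior: Beta(35.5, 22.5).
Equal-tailed 95% interval: the 0.025 and 0.975 quantiles of Beta(35.5, 22.5).
Posterior mean ≈ 0.612, SD ≈ 0.063; a Normal approximation gives roughly [0.488, 0.736].
Exact: F⁻¹(0.025) = 0.485; F⁻¹(0.975) = 0.732.

[0.485, 0.732]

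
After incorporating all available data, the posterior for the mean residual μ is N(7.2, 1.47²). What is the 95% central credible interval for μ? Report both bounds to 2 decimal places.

[4.32, 10.08]

The posterior is symmetric, so the 95% equal-tailed interval is μ = 7.2 ± z·1.47 with z = 1.960.
Half-width: 1.960 × 1.47 = 2.88.
7.2 − 2.88 = 4.32; 7.2 + 2.88 = 10.08.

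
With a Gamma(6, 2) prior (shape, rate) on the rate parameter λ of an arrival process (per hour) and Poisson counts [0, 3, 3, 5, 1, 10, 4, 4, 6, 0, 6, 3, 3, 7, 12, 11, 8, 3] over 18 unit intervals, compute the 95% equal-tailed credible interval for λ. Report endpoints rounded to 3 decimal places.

Posterior: Gamma(6+89, 2+18) = Gamma(95, 20) (shape, rate).
Equal-tailed 95% interval: Gamma(95, 20) quantiles at 0.025 and 0.975.
Posterior mean ≈ 4.750, SD ≈ 0.487; a Normal approximation gives roughly [3.795, 5.705].
Exact: lower = 3.843; upper = 5.752.

[3.843, 5.752]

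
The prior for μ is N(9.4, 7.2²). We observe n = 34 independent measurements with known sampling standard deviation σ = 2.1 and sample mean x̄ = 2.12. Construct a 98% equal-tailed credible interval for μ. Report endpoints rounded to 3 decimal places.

Posterior precision = 1/7.2² + 34/2.1² = 0.0193 + 7.7098 = 7.7290, so posterior SD = 0.3597.
Posterior mean = (9.4/7.2² + 34·2.12/2.1²) / 7.7290 = 2.1382.
Interval: 2.1382 ± 2.326 × 0.3597 → [1.301, 2.975].

[1.301, 2.975]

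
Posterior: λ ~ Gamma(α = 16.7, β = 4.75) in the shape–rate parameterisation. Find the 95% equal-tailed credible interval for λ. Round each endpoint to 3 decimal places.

[2.037, 5.392]

Posterior: Gamma(shape 16.7, rate 4.75).
Equal-tailed 95% interval: Gamma(16.7, 4.75) quantiles at 0.025 and 0.975.
Posterior mean ≈ 3.516, SD ≈ 0.860; a Normal approximation gives roughly [1.830, 5.202].
Exact: lower = 2.037; upper = 5.392.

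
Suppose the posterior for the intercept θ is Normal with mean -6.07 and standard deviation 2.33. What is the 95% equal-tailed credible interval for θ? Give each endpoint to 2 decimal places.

[-10.64, -1.50]

The posterior is symmetric, so the 95% equal-tailed interval is θ = -6.07 ± z·2.33 with z = 1.960.
Half-width: 1.960 × 2.33 = 4.57.
-6.07 − 4.57 = -10.64; -6.07 + 4.57 = -1.50.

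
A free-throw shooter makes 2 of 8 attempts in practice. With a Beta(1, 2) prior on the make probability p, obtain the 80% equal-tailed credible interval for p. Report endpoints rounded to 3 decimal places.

Posterior: Beta(1+2, 2+6) = Beta(3, 8).
Equal-tailed 80% interval: the 0.1 and 0.9 quantiles of Beta(3, 8).
Posterior mean ≈ 0.273, SD ≈ 0.129; a Normal approximation gives roughly [0.108, 0.437].
Exact: F⁻¹(0.1) = 0.116; F⁻¹(0.9) = 0.450.

[0.116, 0.450]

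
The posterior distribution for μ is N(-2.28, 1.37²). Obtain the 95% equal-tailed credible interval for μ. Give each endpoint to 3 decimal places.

[-4.965, 0.405]

The posterior is symmetric, so the 95% equal-tailed interval is μ = -2.28 ± z·1.37 with z = 1.960.
Half-width: 1.960 × 1.37 = 2.685.
-2.28 − 2.685 = -4.965; -2.28 + 2.685 = 0.405.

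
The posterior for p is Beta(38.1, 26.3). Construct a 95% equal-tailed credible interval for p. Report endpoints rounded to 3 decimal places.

Posterior: Beta(38.1, 26.3).
Equal-tailed 95% interval: the 0.025 and 0.975 quantiles of Beta(38.1, 26.3).
Posterior mean ≈ 0.592, SD ≈ 0.061; a Normal approximation gives roughly [0.472, 0.711].
Exact: F⁻¹(0.025) = 0.470; F⁻¹(0.975) = 0.708.

[0.470, 0.708]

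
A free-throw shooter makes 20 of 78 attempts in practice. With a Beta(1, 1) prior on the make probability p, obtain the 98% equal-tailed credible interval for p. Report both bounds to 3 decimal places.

Posterior: Beta(1+20, 1+58) = Beta(21, 59).
Equal-tailed 98% interval: the 0.01 and 0.99 quantiles of Beta(21, 59).
Posterior mean ≈ 0.263, SD ≈ 0.049; a Normal approximation gives roughly [0.149, 0.376].
Exact: F⁻¹(0.01) = 0.158; F⁻¹(0.99) = 0.384.

[0.158, 0.384]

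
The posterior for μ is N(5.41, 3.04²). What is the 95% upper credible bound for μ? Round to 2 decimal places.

10.41

Need U with P(μ ≤ U) = 0.95: U = 5.41 + z_{0.05}·3.04.
z = 1.645; U = 5.41 + 1.645 × 3.04 = 10.41.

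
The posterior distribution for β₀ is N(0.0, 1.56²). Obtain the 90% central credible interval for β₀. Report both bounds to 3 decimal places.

The posterior is symmetric, so the 90% equal-tailed interval is β₀ = 0.0 ± z·1.56 with z = 1.645.
Half-width: 1.645 × 1.56 = 2.566.
0.0 − 2.566 = -2.566; 0.0 + 2.566 = 2.566.

[-2.566, 2.566]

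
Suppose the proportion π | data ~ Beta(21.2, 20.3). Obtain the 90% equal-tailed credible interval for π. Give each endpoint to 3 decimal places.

Posterior: Beta(21.2, 20.3).
Equal-tailed 90% interval: the 0.05 and 0.95 quantiles of Beta(21.2, 20.3).
Posterior mean ≈ 0.511, SD ≈ 0.077; a Normal approximation gives roughly [0.385, 0.637].
Exact: F⁻¹(0.05) = 0.384; F⁻¹(0.95) = 0.637.

[0.384, 0.637]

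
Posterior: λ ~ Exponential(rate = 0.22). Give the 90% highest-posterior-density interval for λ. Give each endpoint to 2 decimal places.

The exponential density is strictly decreasing on [0, ∞), so the HPD interval is anchored at 0: [0, q] with P(λ ≤ q) = 0.90.
q = −ln(1 − 0.90) / 0.22 = 2.3026 / 0.22 = 10.47.

[0.00, 10.47]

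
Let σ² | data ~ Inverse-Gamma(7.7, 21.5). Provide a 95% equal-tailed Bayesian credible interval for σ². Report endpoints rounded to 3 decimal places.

[1.534, 6.596]

Inverse-Gamma(7.7, 21.5) quantiles: F⁻¹(0.025) and F⁻¹(0.975).
Equivalently, 1/σ² ~ Gamma(7.7, rate = 21.5); invert its 0.975 and 0.025 quantiles.
Posterior mean ≈ 3.209, SD ≈ 1.344; a Normal approximation gives roughly [0.575, 5.843].
Exact: lower = 1.534; upper = 6.596.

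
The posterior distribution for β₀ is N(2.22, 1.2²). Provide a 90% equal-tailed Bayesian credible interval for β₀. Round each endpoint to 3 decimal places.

The posterior is symmetric, so the 90% equal-tailed interval is β₀ = 2.22 ± z·1.2 with z = 1.645.
Half-width: 1.645 × 1.2 = 1.974.
2.22 − 1.974 = 0.246; 2.22 + 1.974 = 4.194.

[0.246, 4.194]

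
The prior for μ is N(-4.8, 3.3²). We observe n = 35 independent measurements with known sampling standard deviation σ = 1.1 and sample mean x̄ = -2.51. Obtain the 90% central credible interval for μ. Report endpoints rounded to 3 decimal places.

[-2.823, -2.212]

Posterior precision = 1/3.3² + 35/1.1² = 0.0918 + 28.9256 = 29.0174, so posterior SD = 0.1856.
Posterior mean = (-4.8/3.3² + 35·-2.51/1.1²) / 29.0174 = -2.5172.
Interval: -2.5172 ± 1.645 × 0.1856 → [-2.823, -2.212].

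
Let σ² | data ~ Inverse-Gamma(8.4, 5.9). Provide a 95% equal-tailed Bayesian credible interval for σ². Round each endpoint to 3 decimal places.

[0.394, 1.588]

Inverse-Gamma(8.4, 5.9) quantiles: F⁻¹(0.025) and F⁻¹(0.975).
Equivalently, 1/σ² ~ Gamma(8.4, rate = 5.9); invert its 0.975 and 0.025 quantiles.
Posterior mean ≈ 0.797, SD ≈ 0.315; a Normal approximation gives roughly [0.180, 1.415].
Exact: lower = 0.394; upper = 1.588.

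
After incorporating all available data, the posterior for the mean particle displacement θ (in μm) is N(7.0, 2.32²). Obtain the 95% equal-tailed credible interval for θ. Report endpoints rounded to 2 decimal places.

[2.45, 11.55]

The posterior is symmetric, so the 95% equal-tailed interval is θ = 7.0 ± z·2.32 with z = 1.960.
Half-width: 1.960 × 2.32 = 4.55.
7.0 − 4.55 = 2.45; 7.0 + 4.55 = 11.55.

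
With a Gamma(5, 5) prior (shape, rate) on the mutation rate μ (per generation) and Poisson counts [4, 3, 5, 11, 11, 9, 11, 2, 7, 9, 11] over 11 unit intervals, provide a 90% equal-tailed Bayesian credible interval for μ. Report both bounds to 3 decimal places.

Posterior: Gamma(5+83, 5+11) = Gamma(88, 16) (shape, rate).
Equal-tailed 90% interval: Gamma(88, 16) quantiles at 0.05 and 0.95.
Posterior mean ≈ 5.500, SD ≈ 0.586; a Normal approximation gives roughly [4.536, 6.464].
Exact: lower = 4.572; upper = 6.499.

[4.572, 6.499]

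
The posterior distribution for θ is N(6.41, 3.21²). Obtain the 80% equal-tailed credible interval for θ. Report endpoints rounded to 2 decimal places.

The posterior is symmetric, so the 80% equal-tailed interval is θ = 6.41 ± z·3.21 with z = 1.282.
Half-width: 1.282 × 3.21 = 4.11.
6.41 − 4.11 = 2.30; 6.41 + 4.11 = 10.52.

[2.30, 10.52]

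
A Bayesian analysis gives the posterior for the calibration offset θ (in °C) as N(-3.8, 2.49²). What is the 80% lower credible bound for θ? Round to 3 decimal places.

-5.896

Need L with P(θ ≥ L) = 0.80: L = -3.8 − z_{0.2}·2.49.
z = 0.842; L = -3.8 − 0.842 × 2.49 = -5.896.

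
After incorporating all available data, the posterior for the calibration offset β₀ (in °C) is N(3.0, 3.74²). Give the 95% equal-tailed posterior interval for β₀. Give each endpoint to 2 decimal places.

[-4.33, 10.33]

The posterior is symmetric, so the 95% equal-tailed interval is β₀ = 3.0 ± z·3.74 with z = 1.960.
Half-width: 1.960 × 3.74 = 7.33.
3.0 − 7.33 = -4.33; 3.0 + 7.33 = 10.33.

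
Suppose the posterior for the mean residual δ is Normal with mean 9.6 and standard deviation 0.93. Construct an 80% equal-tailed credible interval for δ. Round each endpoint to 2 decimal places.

[8.41, 10.79]

The posterior is symmetric, so the 80% equal-tailed interval is δ = 9.6 ± z·0.93 with z = 1.282.
Half-width: 1.282 × 0.93 = 1.19.
9.6 − 1.19 = 8.41; 9.6 + 1.19 = 10.79.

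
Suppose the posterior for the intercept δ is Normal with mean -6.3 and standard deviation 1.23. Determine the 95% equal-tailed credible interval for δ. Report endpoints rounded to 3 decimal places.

The posterior is symmetric, so the 95% equal-tailed interval is δ = -6.3 ± z·1.23 with z = 1.960.
Half-width: 1.960 × 1.23 = 2.411.
-6.3 − 2.411 = -8.711; -6.3 + 2.411 = -3.889.

[-8.711, -3.889]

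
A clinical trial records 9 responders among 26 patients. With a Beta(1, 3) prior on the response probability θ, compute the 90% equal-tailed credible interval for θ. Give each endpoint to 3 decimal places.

Posterior: Beta(1+9, 3+17) = Beta(10, 20).
Equal-tailed 90% interval: the 0.05 and 0.95 quantiles of Beta(10, 20).
Posterior mean ≈ 0.333, SD ≈ 0.085; a Normal approximation gives roughly [0.194, 0.473].
Exact: F⁻¹(0.05) = 0.200; F⁻¹(0.95) = 0.479.

[0.200, 0.479]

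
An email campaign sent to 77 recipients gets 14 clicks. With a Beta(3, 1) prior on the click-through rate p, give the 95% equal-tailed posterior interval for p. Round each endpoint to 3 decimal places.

[0.129, 0.304]

Posterior: Beta(3+14, 1+63) = Beta(17, 64).
Equal-tailed 95% interval: the 0.025 and 0.975 quantiles of Beta(17, 64).
Posterior mean ≈ 0.210, SD ≈ 0.045; a Normal approximation gives roughly [0.122, 0.298].
Exact: F⁻¹(0.025) = 0.129; F⁻¹(0.975) = 0.304.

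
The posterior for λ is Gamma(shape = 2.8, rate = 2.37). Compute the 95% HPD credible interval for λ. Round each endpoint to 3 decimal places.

The posterior is unimodal and skewed, so the HPD interval has equal density at both endpoints and is the shortest 95% interval.
Solving f(0.100) = f(2.566) with F(2.566) − F(0.100) = 0.95 gives [0.100, 2.566].
For comparison, the equal-tailed interval is [0.225, 2.913]; the HPD is narrower and shifted toward the mode.

[0.100, 2.566]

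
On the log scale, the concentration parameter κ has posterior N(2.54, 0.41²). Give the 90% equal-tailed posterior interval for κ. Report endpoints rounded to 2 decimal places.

[6.46, 24.89]

On the log scale the 90% interval is 2.54 ± 1.645 × 0.41 = [1.8656, 3.2144].
Exponentiate: [e^1.8656, e^3.2144] = [6.46, 24.89].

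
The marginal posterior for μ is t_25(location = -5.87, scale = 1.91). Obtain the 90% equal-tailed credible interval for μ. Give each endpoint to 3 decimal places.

The t_25 distribution is symmetric; the 90% interval is -5.87 ± t·1.91 with t_{0.95,25} = 1.708.
Half-width: 1.708 × 1.91 = 3.263.
-5.87 − 3.263 = -9.133; -5.87 + 3.263 = -2.607.

[-9.133, -2.607]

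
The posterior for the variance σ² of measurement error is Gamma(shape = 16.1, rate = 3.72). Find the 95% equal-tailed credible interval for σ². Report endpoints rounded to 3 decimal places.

Posterior: Gamma(shape 16.1, rate 3.72).
Equal-tailed 95% interval: Gamma(16.1, 3.72) quantiles at 0.025 and 0.975.
Posterior mean ≈ 4.328, SD ≈ 1.079; a Normal approximation gives roughly [2.214, 6.442].
Exact: lower = 2.479; upper = 6.684.

[2.479, 6.684]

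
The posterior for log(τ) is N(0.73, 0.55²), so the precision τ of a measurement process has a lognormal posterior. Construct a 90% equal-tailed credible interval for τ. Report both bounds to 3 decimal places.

[0.840, 5.128]

On the log scale the 90% interval is 0.73 ± 1.645 × 0.55 = [-0.1747, 1.6347].
Exponentiate: [e^-0.1747, e^1.6347] = [0.840, 5.128].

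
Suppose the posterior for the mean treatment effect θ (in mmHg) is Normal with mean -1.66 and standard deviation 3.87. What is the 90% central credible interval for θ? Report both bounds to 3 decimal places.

[-8.026, 4.706]

The posterior is symmetric, so the 90% equal-tailed interval is θ = -1.66 ± z·3.87 with z = 1.645.
Half-width: 1.645 × 3.87 = 6.366.
-1.66 − 6.366 = -8.026; -1.66 + 6.366 = 4.706.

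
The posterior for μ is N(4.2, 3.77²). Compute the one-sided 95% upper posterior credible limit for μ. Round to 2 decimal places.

Need U with P(μ ≤ U) = 0.95: U = 4.2 + z_{0.05}·3.77.
z = 1.645; U = 4.2 + 1.645 × 3.77 = 10.40.

10.40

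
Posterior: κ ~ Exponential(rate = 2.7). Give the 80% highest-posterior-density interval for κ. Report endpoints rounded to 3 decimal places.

The exponential density is strictly decreasing on [0, ∞), so the HPD interval is anchored at 0: [0, q] with P(κ ≤ q) = 0.80.
q = −ln(1 − 0.80) / 2.7 = 1.6094 / 2.7 = 0.596.

[0.000, 0.596]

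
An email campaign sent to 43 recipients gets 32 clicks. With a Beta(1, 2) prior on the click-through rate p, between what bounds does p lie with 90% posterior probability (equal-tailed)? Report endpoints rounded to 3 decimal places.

[0.604, 0.820]

Posterior: Beta(1+32, 2+11) = Beta(33, 13).
Equal-tailed 90% interval: the 0.05 and 0.95 quantiles of Beta(33, 13).
Posterior mean ≈ 0.717, SD ≈ 0.066; a Normal approximation gives roughly [0.609, 0.825].
Exact: F⁻¹(0.05) = 0.604; F⁻¹(0.95) = 0.820.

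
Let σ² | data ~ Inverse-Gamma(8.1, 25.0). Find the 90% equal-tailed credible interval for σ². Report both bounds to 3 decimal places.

[1.883, 6.171]

Inverse-Gamma(8.1, 25.0) quantiles: F⁻¹(0.05) and F⁻¹(0.95).
Equivalently, 1/σ² ~ Gamma(8.1, rate = 25.0); invert its 0.95 and 0.05 quantiles.
Posterior mean ≈ 3.521, SD ≈ 1.426; a Normal approximation gives roughly [1.176, 5.866].
Exact: lower = 1.883; upper = 6.171.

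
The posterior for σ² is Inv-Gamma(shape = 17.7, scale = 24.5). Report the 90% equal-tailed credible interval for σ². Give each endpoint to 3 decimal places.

Inverse-Gamma(17.7, 24.5) quantiles: F⁻¹(0.05) and F⁻¹(0.95).
Equivalently, 1/σ² ~ Gamma(17.7, rate = 24.5); invert its 0.95 and 0.05 quantiles.
Posterior mean ≈ 1.467, SD ≈ 0.370; a Normal approximation gives roughly [0.858, 2.076].
Exact: lower = 0.975; upper = 2.150.

[0.975, 2.150]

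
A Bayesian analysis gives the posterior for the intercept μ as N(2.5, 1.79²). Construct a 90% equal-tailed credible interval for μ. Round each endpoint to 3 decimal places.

[-0.444, 5.444]

The posterior is symmetric, so the 90% equal-tailed interval is μ = 2.5 ± z·1.79 with z = 1.645.
Half-width: 1.645 × 1.79 = 2.944.
2.5 − 2.944 = -0.444; 2.5 + 2.944 = 5.444.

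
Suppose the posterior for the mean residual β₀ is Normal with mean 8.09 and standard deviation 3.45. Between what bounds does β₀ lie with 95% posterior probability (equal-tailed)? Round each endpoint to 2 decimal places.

[1.33, 14.85]

The posterior is symmetric, so the 95% equal-tailed interval is β₀ = 8.09 ± z·3.45 with z = 1.960.
Half-width: 1.960 × 3.45 = 6.76.
8.09 − 6.76 = 1.33; 8.09 + 6.76 = 14.85.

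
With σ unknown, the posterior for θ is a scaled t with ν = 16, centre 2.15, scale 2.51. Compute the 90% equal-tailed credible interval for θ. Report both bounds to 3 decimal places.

[-2.232, 6.532]

The t_16 distribution is symmetric; the 90% interval is 2.15 ± t·2.51 with t_{0.95,16} = 1.746.
Half-width: 1.746 × 2.51 = 4.382.
2.15 − 4.382 = -2.232; 2.15 + 4.382 = 6.532.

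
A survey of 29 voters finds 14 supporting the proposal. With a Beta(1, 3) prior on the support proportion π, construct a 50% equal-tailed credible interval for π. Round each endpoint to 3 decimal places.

[0.395, 0.513]

Posterior: Beta(1+14, 3+15) = Beta(15, 18).
Equal-tailed 50% interval: the 0.25 and 0.75 quantiles of Beta(15, 18).
Posterior mean ≈ 0.455, SD ≈ 0.085; a Normal approximation gives roughly [0.397, 0.512].
Exact: F⁻¹(0.25) = 0.395; F⁻¹(0.75) = 0.513.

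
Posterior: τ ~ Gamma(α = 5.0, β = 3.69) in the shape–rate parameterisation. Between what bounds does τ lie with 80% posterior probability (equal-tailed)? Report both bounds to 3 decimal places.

Posterior: Gamma(shape 5.0, rate 3.69).
Equal-tailed 80% interval: Gamma(5.0, 3.69) quantiles at 0.1 and 0.9.
Posterior mean ≈ 1.355, SD ≈ 0.606; a Normal approximation gives roughly [0.578, 2.132].
Exact: lower = 0.659; upper = 2.166.

[0.659, 2.166]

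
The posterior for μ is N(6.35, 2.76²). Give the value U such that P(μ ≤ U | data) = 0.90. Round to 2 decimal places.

9.89

Need U with P(μ ≤ U) = 0.90: U = 6.35 + z_{0.1}·2.76.
z = 1.282; U = 6.35 + 1.282 × 2.76 = 9.89.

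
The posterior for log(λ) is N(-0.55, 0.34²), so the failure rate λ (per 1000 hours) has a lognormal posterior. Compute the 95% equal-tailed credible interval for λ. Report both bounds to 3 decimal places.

On the log scale the 95% interval is -0.55 ± 1.960 × 0.34 = [-1.2164, 0.1164].
Exponentiate: [e^-1.2164, e^0.1164] = [0.296, 1.123].

[0.296, 1.123]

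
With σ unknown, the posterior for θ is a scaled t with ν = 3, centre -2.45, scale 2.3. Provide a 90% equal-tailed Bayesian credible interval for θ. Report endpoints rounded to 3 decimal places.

[-7.863, 2.963]

The t_3 distribution is symmetric; the 90% interval is -2.45 ± t·2.3 with t_{0.95,3} = 2.353.
Half-width: 2.353 × 2.3 = 5.413.
-2.45 − 5.413 = -7.863; -2.45 + 5.413 = 2.963.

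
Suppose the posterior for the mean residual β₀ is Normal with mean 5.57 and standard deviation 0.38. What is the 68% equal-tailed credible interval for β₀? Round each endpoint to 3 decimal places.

[5.192, 5.948]

The posterior is symmetric, so the 68% equal-tailed interval is β₀ = 5.57 ± z·0.38 with z = 0.994.
Half-width: 0.994 × 0.38 = 0.378.
5.57 − 0.378 = 5.192; 5.57 + 0.378 = 5.948.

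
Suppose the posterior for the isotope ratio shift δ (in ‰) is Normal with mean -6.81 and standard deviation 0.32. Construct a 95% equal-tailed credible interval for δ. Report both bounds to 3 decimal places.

The posterior is symmetric, so the 95% equal-tailed interval is δ = -6.81 ± z·0.32 with z = 1.960.
Half-width: 1.960 × 0.32 = 0.627.
-6.81 − 0.627 = -7.437; -6.81 + 0.627 = -6.183.

[-7.437, -6.183]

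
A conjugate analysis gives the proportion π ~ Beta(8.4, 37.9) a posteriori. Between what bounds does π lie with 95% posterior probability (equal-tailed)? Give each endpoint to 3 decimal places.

Posterior: Beta(8.4, 37.9).
Equal-tailed 95% interval: the 0.025 and 0.975 quantiles of Beta(8.4, 37.9).
Posterior mean ≈ 0.181, SD ≈ 0.056; a Normal approximation gives roughly [0.072, 0.291].
Exact: F⁻¹(0.025) = 0.086; F⁻¹(0.975) = 0.303.

[0.086, 0.303]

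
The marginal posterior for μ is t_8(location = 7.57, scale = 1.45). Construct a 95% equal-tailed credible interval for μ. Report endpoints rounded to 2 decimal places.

[4.23, 10.91]

The t_8 distribution is symmetric; the 95% interval is 7.57 ± t·1.45 with t_{0.975,8} = 2.306.
Half-width: 2.306 × 1.45 = 3.34.
7.57 − 3.34 = 4.23; 7.57 + 3.34 = 10.91.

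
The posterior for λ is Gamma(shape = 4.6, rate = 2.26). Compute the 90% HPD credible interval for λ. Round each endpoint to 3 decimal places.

[0.563, 3.450]

The posterior is unimodal and skewed, so the HPD interval has equal density at both endpoints and is the shortest 90% interval.
Solving f(0.563) = f(3.450) with F(3.450) − F(0.563) = 0.90 gives [0.563, 3.450].
For comparison, the equal-tailed interval is [0.762, 3.805]; the HPD is narrower and shifted toward the mode.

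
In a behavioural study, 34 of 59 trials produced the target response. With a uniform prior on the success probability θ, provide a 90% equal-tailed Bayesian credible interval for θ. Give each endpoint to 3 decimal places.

[0.469, 0.676]

Posterior: Beta(1+34, 1+25) = Beta(35, 26).
Equal-tailed 90% interval: the 0.05 and 0.95 quantiles of Beta(35, 26).
Posterior mean ≈ 0.574, SD ≈ 0.063; a Normal approximation gives roughly [0.470, 0.677].
Exact: F⁻¹(0.05) = 0.469; F⁻¹(0.95) = 0.676.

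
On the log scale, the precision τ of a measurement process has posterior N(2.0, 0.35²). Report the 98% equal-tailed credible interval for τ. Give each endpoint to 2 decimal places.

On the log scale the 98% interval is 2.0 ± 2.326 × 0.35 = [1.1858, 2.8142].
Exponentiate: [e^1.1858, e^2.8142] = [3.27, 16.68].

[3.27, 16.68]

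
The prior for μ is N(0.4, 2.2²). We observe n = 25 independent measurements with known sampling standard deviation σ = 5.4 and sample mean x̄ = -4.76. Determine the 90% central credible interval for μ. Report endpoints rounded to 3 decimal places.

Posterior precision = 1/2.2² + 25/5.4² = 0.2066 + 0.8573 = 1.0640, so posterior SD = 0.9695.
Posterior mean = (0.4/2.2² + 25·-4.76/5.4²) / 1.0640 = -3.7580.
Interval: -3.7580 ± 1.645 × 0.9695 → [-5.353, -2.163].

[-5.353, -2.163]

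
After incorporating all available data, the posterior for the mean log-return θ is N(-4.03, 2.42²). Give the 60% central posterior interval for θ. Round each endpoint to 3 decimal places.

[-6.067, -1.993]

The posterior is symmetric, so the 60% equal-tailed interval is θ = -4.03 ± z·2.42 with z = 0.842.
Half-width: 0.842 × 2.42 = 2.037.
-4.03 − 2.037 = -6.067; -4.03 + 2.037 = -1.993.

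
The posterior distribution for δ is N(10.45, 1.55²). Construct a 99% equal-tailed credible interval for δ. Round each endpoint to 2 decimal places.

[6.46, 14.44]

The posterior is symmetric, so the 99% equal-tailed interval is δ = 10.45 ± z·1.55 with z = 2.576.
Half-width: 2.576 × 1.55 = 3.99.
10.45 − 3.99 = 6.46; 10.45 + 3.99 = 14.44.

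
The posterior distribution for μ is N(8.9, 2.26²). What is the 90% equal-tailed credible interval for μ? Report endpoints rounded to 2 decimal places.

The posterior is symmetric, so the 90% equal-tailed interval is μ = 8.9 ± z·2.26 with z = 1.645.
Half-width: 1.645 × 2.26 = 3.72.
8.9 − 3.72 = 5.18; 8.9 + 3.72 = 12.62.

[5.18, 12.62]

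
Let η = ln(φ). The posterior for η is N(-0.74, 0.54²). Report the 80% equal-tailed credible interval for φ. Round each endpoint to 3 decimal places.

On the log scale the 80% interval is -0.74 ± 1.282 × 0.54 = [-1.4320, -0.0480].
Exponentiate: [e^-1.4320, e^-0.0480] = [0.239, 0.953].

[0.239, 0.953]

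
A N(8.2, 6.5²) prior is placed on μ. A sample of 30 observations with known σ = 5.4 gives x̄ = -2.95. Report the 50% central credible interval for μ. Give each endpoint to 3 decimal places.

[-3.357, -2.042]

Posterior precision = 1/6.5² + 30/5.4² = 0.0237 + 1.0288 = 1.0525, so posterior SD = 0.9748.
Posterior mean = (8.2/6.5² + 30·-2.95/5.4²) / 1.0525 = -2.6993.
Interval: -2.6993 ± 0.674 × 0.9748 → [-3.357, -2.042].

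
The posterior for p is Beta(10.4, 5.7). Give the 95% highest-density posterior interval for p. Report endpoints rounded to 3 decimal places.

[0.420, 0.863]

The posterior is unimodal and skewed, so the HPD interval has equal density at both endpoints and is the shortest 95% interval.
Solving f(0.420) = f(0.863) with F(0.863) − F(0.420) = 0.95 gives [0.420, 0.863].
For comparison, the equal-tailed interval is [0.406, 0.852]; the HPD is narrower and shifted toward the mode.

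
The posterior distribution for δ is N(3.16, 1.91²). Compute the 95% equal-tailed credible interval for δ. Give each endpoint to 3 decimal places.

The posterior is symmetric, so the 95% equal-tailed interval is δ = 3.16 ± z·1.91 with z = 1.960.
Half-width: 1.960 × 1.91 = 3.744.
3.16 − 3.744 = -0.584; 3.16 + 3.744 = 6.904.

[-0.584, 6.904]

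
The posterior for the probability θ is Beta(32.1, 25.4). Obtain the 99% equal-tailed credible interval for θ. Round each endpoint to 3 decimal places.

Posterior: Beta(32.1, 25.4).
Equal-tailed 99% interval: the 0.005 and 0.995 quantiles of Beta(32.1, 25.4).
Posterior mean ≈ 0.558, SD ≈ 0.065; a Normal approximation gives roughly [0.391, 0.726].
Exact: F⁻¹(0.005) = 0.390; F⁻¹(0.995) = 0.719.

[0.390, 0.719]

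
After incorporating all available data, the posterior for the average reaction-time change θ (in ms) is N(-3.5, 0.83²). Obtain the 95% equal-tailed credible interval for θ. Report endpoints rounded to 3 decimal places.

[-5.127, -1.873]

The posterior is symmetric, so the 95% equal-tailed interval is θ = -3.5 ± z·0.83 with z = 1.960.
Half-width: 1.960 × 0.83 = 1.627.
-3.5 − 1.627 = -5.127; -3.5 + 1.627 = -1.873.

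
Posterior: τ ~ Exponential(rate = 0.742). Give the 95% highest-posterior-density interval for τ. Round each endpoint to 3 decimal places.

The exponential density is strictly decreasing on [0, ∞), so the HPD interval is anchored at 0: [0, q] with P(τ ≤ q) = 0.95.
q = −ln(1 − 0.95) / 0.742 = 2.9957 / 0.742 = 4.037.

[0.000, 4.037]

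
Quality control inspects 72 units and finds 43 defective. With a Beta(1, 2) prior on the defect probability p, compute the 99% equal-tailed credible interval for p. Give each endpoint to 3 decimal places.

[0.439, 0.726]

Posterior: Beta(1+43, 2+29) = Beta(44, 31).
Equal-tailed 99% interval: the 0.005 and 0.995 quantiles of Beta(44, 31).
Posterior mean ≈ 0.587, SD ≈ 0.056; a Normal approximation gives roughly [0.441, 0.732].
Exact: F⁻¹(0.005) = 0.439; F⁻¹(0.995) = 0.726.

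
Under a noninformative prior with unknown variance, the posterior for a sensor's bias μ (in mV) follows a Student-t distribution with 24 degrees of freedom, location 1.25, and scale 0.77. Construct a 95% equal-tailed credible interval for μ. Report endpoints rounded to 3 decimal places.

The t_24 distribution is symmetric; the 95% interval is 1.25 ± t·0.77 with t_{0.975,24} = 2.064.
Half-width: 2.064 × 0.77 = 1.589.
1.25 − 1.589 = -0.339; 1.25 + 1.589 = 2.839.

[-0.339, 2.839]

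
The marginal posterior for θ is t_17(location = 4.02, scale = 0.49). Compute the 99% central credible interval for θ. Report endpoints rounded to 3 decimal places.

[2.600, 5.440]

The t_17 distribution is symmetric; the 99% interval is 4.02 ± t·0.49 with t_{0.995,17} = 2.898.
Half-width: 2.898 × 0.49 = 1.420.
4.02 − 1.420 = 2.600; 4.02 + 1.420 = 5.440.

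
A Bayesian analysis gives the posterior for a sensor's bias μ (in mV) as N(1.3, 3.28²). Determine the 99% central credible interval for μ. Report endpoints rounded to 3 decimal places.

[-7.149, 9.749]

The posterior is symmetric, so the 99% equal-tailed interval is μ = 1.3 ± z·3.28 with z = 2.576.
Half-width: 2.576 × 3.28 = 8.449.
1.3 − 8.449 = -7.149; 1.3 + 8.449 = 9.749.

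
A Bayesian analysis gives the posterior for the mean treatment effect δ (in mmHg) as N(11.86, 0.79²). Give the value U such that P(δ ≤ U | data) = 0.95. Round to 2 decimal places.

Need U with P(δ ≤ U) = 0.95: U = 11.86 + z_{0.05}·0.79.
z = 1.645; U = 11.86 + 1.645 × 0.79 = 13.16.

13.16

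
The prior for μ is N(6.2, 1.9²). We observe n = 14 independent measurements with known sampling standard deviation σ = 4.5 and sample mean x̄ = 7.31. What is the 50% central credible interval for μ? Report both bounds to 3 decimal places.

[6.307, 7.678]

Posterior precision = 1/1.9² + 14/4.5² = 0.2770 + 0.6914 = 0.9684, so posterior SD = 1.0162.
Posterior mean = (6.2/1.9² + 14·7.31/4.5²) / 0.9684 = 6.9925.
Interval: 6.9925 ± 0.674 × 1.0162 → [6.307, 7.678].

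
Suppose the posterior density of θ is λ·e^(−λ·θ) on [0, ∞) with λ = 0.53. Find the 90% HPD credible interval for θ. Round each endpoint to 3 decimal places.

[0.000, 4.345]

The exponential density is strictly decreasing on [0, ∞), so the HPD interval is anchored at 0: [0, q] with P(θ ≤ q) = 0.90.
q = −ln(1 − 0.90) / 0.53 = 2.3026 / 0.53 = 4.345.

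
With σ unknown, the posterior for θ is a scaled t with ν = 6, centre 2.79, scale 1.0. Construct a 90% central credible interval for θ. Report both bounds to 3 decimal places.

The t_6 distribution is symmetric; the 90% interval is 2.79 ± t·1.0 with t_{0.95,6} = 1.943.
Half-width: 1.943 × 1.0 = 1.943.
2.79 − 1.943 = 0.847; 2.79 + 1.943 = 4.733.

[0.847, 4.733]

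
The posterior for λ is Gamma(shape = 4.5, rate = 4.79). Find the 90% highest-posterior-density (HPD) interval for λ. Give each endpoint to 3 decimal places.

The posterior is unimodal and skewed, so the HPD interval has equal density at both endpoints and is the shortest 90% interval.
Solving f(0.254) = f(1.598) with F(1.598) − F(0.254) = 0.90 gives [0.254, 1.598].
For comparison, the equal-tailed interval is [0.347, 1.766]; the HPD is narrower and shifted toward the mode.

[0.254, 1.598]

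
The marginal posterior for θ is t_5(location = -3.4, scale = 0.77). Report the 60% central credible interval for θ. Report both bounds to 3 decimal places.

[-4.108, -2.692]

The t_5 distribution is symmetric; the 60% interval is -3.4 ± t·0.77 with t_{0.8,5} = 0.920.
Half-width: 0.920 × 0.77 = 0.708.
-3.4 − 0.708 = -4.108; -3.4 + 0.708 = -2.692.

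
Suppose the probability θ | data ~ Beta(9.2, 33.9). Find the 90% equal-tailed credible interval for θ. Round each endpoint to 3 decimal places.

[0.120, 0.322]

Posterior: Beta(9.2, 33.9).
Equal-tailed 90% interval: the 0.05 and 0.95 quantiles of Beta(9.2, 33.9).
Posterior mean ≈ 0.213, SD ≈ 0.062; a Normal approximation gives roughly [0.112, 0.315].
Exact: F⁻¹(0.05) = 0.120; F⁻¹(0.95) = 0.322.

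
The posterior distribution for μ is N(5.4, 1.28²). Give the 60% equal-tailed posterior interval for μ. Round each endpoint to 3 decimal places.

The posterior is symmetric, so the 60% equal-tailed interval is μ = 5.4 ± z·1.28 with z = 0.842.
Half-width: 0.842 × 1.28 = 1.077.
5.4 − 1.077 = 4.323; 5.4 + 1.077 = 6.477.

[4.323, 6.477]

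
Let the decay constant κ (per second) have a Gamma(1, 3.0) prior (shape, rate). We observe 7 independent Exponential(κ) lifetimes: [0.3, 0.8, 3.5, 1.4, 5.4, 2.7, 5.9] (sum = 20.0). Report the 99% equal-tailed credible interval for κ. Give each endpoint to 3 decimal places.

[0.112, 0.745]

Posterior: Gamma(1+7, 3.0+20.0) = Gamma(8, 23.0) (shape, rate).
Equal-tailed 99% interval: Gamma(8, 23.0) quantiles at 0.005 and 0.995.
Posterior mean ≈ 0.348, SD ≈ 0.123; a Normal approximation gives roughly [0.031, 0.665].
Exact: lower = 0.112; upper = 0.745.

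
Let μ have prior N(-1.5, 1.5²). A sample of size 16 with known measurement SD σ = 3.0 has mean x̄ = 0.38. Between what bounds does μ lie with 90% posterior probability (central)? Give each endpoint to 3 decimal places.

Posterior precision = 1/1.5² + 16/3.0² = 0.4444 + 1.7778 = 2.2222, so posterior SD = 0.6708.
Posterior mean = (-1.5/1.5² + 16·0.38/3.0²) / 2.2222 = 0.0040.
Interval: 0.0040 ± 1.645 × 0.6708 → [-1.099, 1.107].

[-1.099, 1.107]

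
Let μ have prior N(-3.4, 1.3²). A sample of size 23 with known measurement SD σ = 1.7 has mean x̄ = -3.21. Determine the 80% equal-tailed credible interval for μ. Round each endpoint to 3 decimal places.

[-3.661, -2.785]

Posterior precision = 1/1.3² + 23/1.7² = 0.5917 + 7.9585 = 8.5502, so posterior SD = 0.3420.
Posterior mean = (-3.4/1.3² + 23·-3.21/1.7²) / 8.5502 = -3.2231.
Interval: -3.2231 ± 1.282 × 0.3420 → [-3.661, -2.785].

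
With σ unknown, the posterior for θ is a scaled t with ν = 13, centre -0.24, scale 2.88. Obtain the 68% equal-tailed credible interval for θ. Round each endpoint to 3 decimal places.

The t_13 distribution is symmetric; the 68% interval is -0.24 ± t·2.88 with t_{0.84,13} = 1.034.
Half-width: 1.034 × 2.88 = 2.978.
-0.24 − 2.978 = -3.218; -0.24 + 2.978 = 2.738.

[-3.218, 2.738]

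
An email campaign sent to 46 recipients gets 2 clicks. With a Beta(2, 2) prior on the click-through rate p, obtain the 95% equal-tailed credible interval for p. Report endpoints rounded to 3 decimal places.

Posterior: Beta(2+2, 2+44) = Beta(4, 46).
Equal-tailed 95% interval: the 0.025 and 0.975 quantiles of Beta(4, 46).
Posterior mean ≈ 0.080, SD ≈ 0.038; a Normal approximation gives roughly [0.006, 0.154].
Exact: F⁻¹(0.025) = 0.023; F⁻¹(0.975) = 0.169.

[0.023, 0.169]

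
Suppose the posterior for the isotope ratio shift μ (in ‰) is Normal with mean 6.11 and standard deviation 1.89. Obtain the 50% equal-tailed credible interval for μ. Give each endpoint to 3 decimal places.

[4.835, 7.385]

The posterior is symmetric, so the 50% equal-tailed interval is μ = 6.11 ± z·1.89 with z = 0.674.
Half-width: 0.674 × 1.89 = 1.275.
6.11 − 1.275 = 4.835; 6.11 + 1.275 = 7.385.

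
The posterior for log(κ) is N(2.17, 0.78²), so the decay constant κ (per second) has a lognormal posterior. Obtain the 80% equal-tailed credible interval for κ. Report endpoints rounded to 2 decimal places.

On the log scale the 80% interval is 2.17 ± 1.282 × 0.78 = [1.1704, 3.1696].
Exponentiate: [e^1.1704, e^3.1696] = [3.22, 23.80].

[3.22, 23.80]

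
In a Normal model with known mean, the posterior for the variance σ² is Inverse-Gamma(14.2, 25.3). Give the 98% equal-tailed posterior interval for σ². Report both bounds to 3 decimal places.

[1.037, 3.656]

Inverse-Gamma(14.2, 25.3) quantiles: F⁻¹(0.01) and F⁻¹(0.99).
Equivalently, 1/σ² ~ Gamma(14.2, rate = 25.3); invert its 0.99 and 0.01 quantiles.
Posterior mean ≈ 1.917, SD ≈ 0.549; a Normal approximation gives roughly [0.640, 3.193].
Exact: lower = 1.037; upper = 3.656.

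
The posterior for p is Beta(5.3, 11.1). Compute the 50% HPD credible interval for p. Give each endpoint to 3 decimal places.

[0.225, 0.380]

The posterior is unimodal and skewed, so the HPD interval has equal density at both endpoints and is the shortest 50% interval.
Solving f(0.225) = f(0.380) with F(0.380) − F(0.225) = 0.50 gives [0.225, 0.380].
For comparison, the equal-tailed interval is [0.241, 0.397]; the HPD is narrower and shifted toward the mode.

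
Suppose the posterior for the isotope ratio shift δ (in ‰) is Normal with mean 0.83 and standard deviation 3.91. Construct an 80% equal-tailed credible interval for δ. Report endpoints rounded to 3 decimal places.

[-4.181, 5.841]

The posterior is symmetric, so the 80% equal-tailed interval is δ = 0.83 ± z·3.91 with z = 1.282.
Half-width: 1.282 × 3.91 = 5.011.
0.83 − 5.011 = -4.181; 0.83 + 5.011 = 5.841.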